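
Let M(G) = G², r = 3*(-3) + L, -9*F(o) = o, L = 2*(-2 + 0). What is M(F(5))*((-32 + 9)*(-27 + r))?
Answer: 23000/81 ≈ 283.95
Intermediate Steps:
L = -4 (L = 2*(-2) = -4)
F(o) = -o/9
r = -13 (r = 3*(-3) - 4 = -9 - 4 = -13)
M(F(5))*((-32 + 9)*(-27 + r)) = (-⅑*5)²*((-32 + 9)*(-27 - 13)) = (-5/9)²*(-23*(-40)) = (25/81)*920 = 23000/81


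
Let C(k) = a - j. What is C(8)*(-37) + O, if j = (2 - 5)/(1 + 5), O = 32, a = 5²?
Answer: -1823/2 ≈ -911.50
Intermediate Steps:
a = 25
j = -½ (j = -3/6 = -3*⅙ = -½ ≈ -0.50000)
C(k) = 51/2 (C(k) = 25 - 1*(-½) = 25 + ½ = 51/2)
C(8)*(-37) + O = (51/2)*(-37) + 32 = -1887/2 + 32 = -1823/2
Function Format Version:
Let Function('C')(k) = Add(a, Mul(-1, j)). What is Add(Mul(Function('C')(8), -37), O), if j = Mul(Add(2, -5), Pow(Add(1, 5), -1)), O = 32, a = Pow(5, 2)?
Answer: Rational(-1823, 2) ≈ -911.50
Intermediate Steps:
a = 25
j = Rational(-1, 2) (j = Mul(-3, Pow(6, -1)) = Mul(-3, Rational(1, 6)) = Rational(-1, 2) ≈ -0.50000)
Function('C')(k) = Rational(51, 2) (Function('C')(k) = Add(25, Mul(-1, Rational(-1, 2))) = Add(25, Rational(1, 2)) = Rational(51, 2))
Add(Mul(Function('C')(8), -37), O) = Add(Mul(Rational(51, 2), -37), 32) = Add(Rational(-1887, 2), 32) = Rational(-1823, 2)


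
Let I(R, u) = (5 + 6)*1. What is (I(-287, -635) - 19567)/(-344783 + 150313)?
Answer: 9778/97235 ≈ 0.10056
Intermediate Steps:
I(R, u) = 11 (I(R, u) = 11*1 = 11)
(I(-287, -635) - 19567)/(-344783 + 150313) = (11 - 19567)/(-344783 + 150313) = -19556/(-194470) = -19556*(-1/194470) = 9778/97235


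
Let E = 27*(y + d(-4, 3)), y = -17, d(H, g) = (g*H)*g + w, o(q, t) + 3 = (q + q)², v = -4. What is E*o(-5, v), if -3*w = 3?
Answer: -141426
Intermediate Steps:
w = -1 (w = -⅓*3 = -1)
o(q, t) = -3 + 4*q² (o(q, t) = -3 + (q + q)² = -3 + (2*q)² = -3 + 4*q²)
d(H, g) = -1 + H*g² (d(H, g) = (g*H)*g - 1 = (H*g)*g - 1 = H*g² - 1 = -1 + H*g²)
E = -1458 (E = 27*(-17 + (-1 - 4*3²)) = 27*(-17 + (-1 - 4*9)) = 27*(-17 + (-1 - 36)) = 27*(-17 - 37) = 27*(-54) = -1458)
E*o(-5, v) = -1458*(-3 + 4*(-5)²) = -1458*(-3 + 4*25) = -1458*(-3 + 100) = -1458*97 = -141426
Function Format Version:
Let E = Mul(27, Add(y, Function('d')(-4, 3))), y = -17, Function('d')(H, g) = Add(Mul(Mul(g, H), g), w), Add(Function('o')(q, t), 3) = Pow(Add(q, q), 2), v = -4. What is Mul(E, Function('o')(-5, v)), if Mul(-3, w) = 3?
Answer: -141426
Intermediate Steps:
w = -1 (w = Mul(Rational(-1, 3), 3) = -1)
Function('o')(q, t) = Add(-3, Mul(4, Pow(q, 2))) (Function('o')(q, t) = Add(-3, Pow(Add(q, q), 2)) = Add(-3, Pow(Mul(2, q), 2)) = Add(-3, Mul(4, Pow(q, 2))))
Function('d')(H, g) = Add(-1, Mul(H, Pow(g, 2))) (Function('d')(H, g) = Add(Mul(Mul(g, H), g), -1) = Add(Mul(Mul(H, g), g), -1) = Add(Mul(H, Pow(g, 2)), -1) = Add(-1, Mul(H, Pow(g, 2))))
E = -1458 (E = Mul(27, Add(-17, Add(-1, Mul(-4, Pow(3, 2))))) = Mul(27, Add(-17, Add(-1, Mul(-4, 9)))) = Mul(27, Add(-17, Add(-1, -36))) = Mul(27, Add(-17, -37)) = Mul(27, -54) = -1458)
Mul(E, Function('o')(-5, v)) = Mul(-1458, Add(-3, Mul(4, Pow(-5, 2)))) = Mul(-1458, Add(-3, Mul(4, 25))) = Mul(-1458, Add(-3, 100)) = Mul(-1458, 97) = -141426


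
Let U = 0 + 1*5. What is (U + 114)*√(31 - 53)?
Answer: 119*I*√22 ≈ 558.16*I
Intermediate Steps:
U = 5 (U = 0 + 5 = 5)
(U + 114)*√(31 - 53) = (5 + 114)*√(31 - 53) = 119*√(-22) = 119*(I*√22) = 119*I*√22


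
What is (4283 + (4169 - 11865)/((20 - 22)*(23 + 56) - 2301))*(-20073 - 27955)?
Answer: -506195572604/2459 ≈ -2.0585e+8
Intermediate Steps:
(4283 + (4169 - 11865)/((20 - 22)*(23 + 56) - 2301))*(-20073 - 27955) = (4283 - 7696/(-2*79 - 2301))*(-48028) = (4283 - 7696/(-158 - 2301))*(-48028) = (4283 - 7696/(-2459))*(-48028) = (4283 - 7696*(-1/2459))*(-48028) = (4283 + 7696/2459)*(-48028) = (10539593/2459)*(-48028) = -506195572604/2459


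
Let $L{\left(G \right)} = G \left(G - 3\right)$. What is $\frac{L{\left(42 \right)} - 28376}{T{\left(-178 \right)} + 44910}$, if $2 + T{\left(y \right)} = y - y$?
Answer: $- \frac{13369}{22454} \approx -0.5954$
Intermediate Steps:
$L{\left(G \right)} = G \left(-3 + G\right)$
$T{\left(y \right)} = -2$ ($T{\left(y \right)} = -2 + \left(y - y\right) = -2 + 0 = -2$)
$\frac{L{\left(42 \right)} - 28376}{T{\left(-178 \right)} + 44910} = \frac{42 \left(-3 + 42\right) - 28376}{-2 + 44910} = \frac{42 \cdot 39 - 28376}{44908} = \left(1638 - 28376\right) \frac{1}{44908} = \left(-26738\right) \frac{1}{44908} = - \frac{13369}{22454}$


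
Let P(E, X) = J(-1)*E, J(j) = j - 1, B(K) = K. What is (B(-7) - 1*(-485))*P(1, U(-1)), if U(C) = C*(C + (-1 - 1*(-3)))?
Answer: -956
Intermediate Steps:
J(j) = -1 + j
U(C) = C*(2 + C) (U(C) = C*(C + (-1 + 3)) = C*(C + 2) = C*(2 + C))
P(E, X) = -2*E (P(E, X) = (-1 - 1)*E = -2*E)
(B(-7) - 1*(-485))*P(1, U(-1)) = (-7 - 1*(-485))*(-2*1) = (-7 + 485)*(-2) = 478*(-2) = -956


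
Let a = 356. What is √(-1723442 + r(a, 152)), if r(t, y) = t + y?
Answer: I*√1722934 ≈ 1312.6*I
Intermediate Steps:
√(-1723442 + r(a, 152)) = √(-1723442 + (356 + 152)) = √(-1723442 + 508) = √(-1722934) = I*√1722934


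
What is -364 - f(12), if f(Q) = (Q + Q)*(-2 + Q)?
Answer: -604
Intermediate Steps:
f(Q) = 2*Q*(-2 + Q) (f(Q) = (2*Q)*(-2 + Q) = 2*Q*(-2 + Q))
-364 - f(12) = -364 - 2*12*(-2 + 12) = -364 - 2*12*10 = -364 - 1*240 = -364 - 240 = -604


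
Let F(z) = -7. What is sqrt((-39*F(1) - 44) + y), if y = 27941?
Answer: 3*sqrt(3130) ≈ 167.84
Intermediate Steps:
sqrt((-39*F(1) - 44) + y) = sqrt((-39*(-7) - 44) + 27941) = sqrt((273 - 44) + 27941) = sqrt(229 + 27941) = sqrt(28170) = 3*sqrt(3130)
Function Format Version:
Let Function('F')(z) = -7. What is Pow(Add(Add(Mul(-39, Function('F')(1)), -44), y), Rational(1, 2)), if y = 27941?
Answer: Mul(3, Pow(3130, Rational(1, 2))) ≈ 167.84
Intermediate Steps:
Pow(Add(Add(Mul(-39, Function('F')(1)), -44), y), Rational(1, 2)) = Pow(Add(Add(Mul(-39, -7), -44), 27941), Rational(1, 2)) = Pow(Add(Add(273, -44), 27941), Rational(1, 2)) = Pow(Add(229, 27941), Rational(1, 2)) = Pow(28170, Rational(1, 2)) = Mul(3, Pow(3130, Rational(1, 2)))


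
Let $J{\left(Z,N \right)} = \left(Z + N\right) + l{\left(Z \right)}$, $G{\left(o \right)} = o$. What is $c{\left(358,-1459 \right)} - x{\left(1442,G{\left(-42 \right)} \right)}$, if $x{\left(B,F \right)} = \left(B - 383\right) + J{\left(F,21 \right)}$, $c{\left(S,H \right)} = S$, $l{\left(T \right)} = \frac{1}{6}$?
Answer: $- \frac{4081}{6} \approx -680.17$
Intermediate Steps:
$l{\left(T \right)} = \frac{1}{6}$
$J{\left(Z,N \right)} = \frac{1}{6} + N + Z$ ($J{\left(Z,N \right)} = \left(Z + N\right) + \frac{1}{6} = \left(N + Z\right) + \frac{1}{6} = \frac{1}{6} + N + Z$)
$x{\left(B,F \right)} = - \frac{2171}{6} + B + F$ ($x{\left(B,F \right)} = \left(B - 383\right) + \left(\frac{1}{6} + 21 + F\right) = \left(-383 + B\right) + \left(\frac{127}{6} + F\right) = - \frac{2171}{6} + B + F$)
$c{\left(358,-1459 \right)} - x{\left(1442,G{\left(-42 \right)} \right)} = 358 - \left(- \frac{2171}{6} + 1442 - 42\right) = 358 - \frac{6229}{6} = - \frac{4081}{6}$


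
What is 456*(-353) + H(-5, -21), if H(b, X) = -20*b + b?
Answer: -160873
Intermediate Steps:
H(b, X) = -19*b
456*(-353) + H(-5, -21) = 456*(-353) - 19*(-5) = -160968 + 95 = -160873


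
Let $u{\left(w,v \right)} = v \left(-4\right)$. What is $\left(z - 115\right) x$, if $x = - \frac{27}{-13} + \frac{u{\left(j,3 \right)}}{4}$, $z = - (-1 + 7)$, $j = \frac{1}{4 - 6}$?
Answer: $\frac{1452}{13} \approx 111.69$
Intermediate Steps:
$j = - \frac{1}{2}$ ($j = \frac{1}{-2} = - \frac{1}{2} \approx -0.5$)
$z = -6$ ($z = \left(-1\right) 6 = -6$)
$u{\left(w,v \right)} = - 4 v$
$x = - \frac{12}{13}$ ($x = - \frac{27}{-13} + \frac{\left(-4\right) 3}{4} = \left(-27\right) \left(- \frac{1}{13}\right) - 3 = \frac{27}{13} - 3 = - \frac{12}{13} \approx -0.92308$)
$\left(z - 115\right) x = \left(-6 - 115\right) \left(- \frac{12}{13}\right) = \left(-121\right) \left(- \frac{12}{13}\right) = \frac{1452}{13}$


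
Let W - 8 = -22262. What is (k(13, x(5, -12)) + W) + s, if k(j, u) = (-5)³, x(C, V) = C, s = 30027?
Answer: 7648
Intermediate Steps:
W = -22254 (W = 8 - 22262 = -22254)
k(j, u) = -125
(k(13, x(5, -12)) + W) + s = (-125 - 22254) + 30027 = -22379 + 30027 = 7648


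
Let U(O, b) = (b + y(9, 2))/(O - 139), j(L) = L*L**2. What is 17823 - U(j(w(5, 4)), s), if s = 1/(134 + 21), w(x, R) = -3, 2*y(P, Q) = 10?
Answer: 229293283/12865 ≈ 17823.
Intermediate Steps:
y(P, Q) = 5 (y(P, Q) = (1/2)*10 = 5)
j(L) = L**3
s = 1/155 ≈ 0.0064516
U(O, b) = (5 + b)/(-139 + O) (U(O, b) = (b + 5)/(O - 139) = (5 + b)/(-139 + O))
17823 - U(j(w(5, 4)), s) = 17823 - (5 + 1/155)/(-139 + (-3)**3) = 17823 - 776/((-139 - 27)*155) = 17823 - 776/((-166)*155) = 17823 - (-1)*776/(166*155) = 17823 - 1*(-388/12865) = 17823 + 388/12865 = 229293283/12865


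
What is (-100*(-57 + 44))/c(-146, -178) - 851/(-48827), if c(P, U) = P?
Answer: -31675427/3564371 ≈ -8.8867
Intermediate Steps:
(-100*(-57 + 44))/c(-146, -178) - 851/(-48827) = -100*(-57 + 44)/(-146) - 851/(-48827) = -100*(-13)*(-1/146) - 851*(-1/48827) = 1300*(-1/146) + 851/48827 = -650/73 + 851/48827 = -31675427/3564371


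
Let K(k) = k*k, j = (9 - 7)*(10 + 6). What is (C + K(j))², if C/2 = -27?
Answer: 940900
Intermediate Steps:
C = -54 (C = 2*(-27) = -54)
j = 32 (j = 2*16 = 32)
K(k) = k²
(C + K(j))² = (-54 + 32²)² = (-54 + 1024)² = 970² = 940900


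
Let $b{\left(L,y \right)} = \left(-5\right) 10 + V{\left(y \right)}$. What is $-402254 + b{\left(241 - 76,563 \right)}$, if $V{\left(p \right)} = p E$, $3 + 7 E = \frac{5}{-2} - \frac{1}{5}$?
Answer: $- \frac{28193371}{70} \approx -4.0276 \cdot 10^{5}$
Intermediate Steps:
$E = - \frac{57}{70}$ ($E = - \frac{3}{7} + \frac{\frac{5}{-2} - \frac{1}{5}}{7} = - \frac{3}{7} + \frac{5 \left(- \frac{1}{2}\right) - \frac{1}{5}}{7} = - \frac{3}{7} + \frac{- \frac{5}{2} - \frac{1}{5}}{7} = - \frac{3}{7} + \frac{1}{7} \left(- \frac{27}{10}\right) = - \frac{3}{7} - \frac{27}{70} = - \frac{57}{70} \approx -0.81429$)
$V{\left(p \right)} = - \frac{57 p}{70}$ ($V{\left(p \right)} = p \left(- \frac{57}{70}\right) = - \frac{57 p}{70}$)
$b{\left(L,y \right)} = -50 - \frac{57 y}{70}$ ($b{\left(L,y \right)} = \left(-5\right) 10 - \frac{57 y}{70} = -50 - \frac{57 y}{70}$)
$-402254 + b{\left(241 - 76,563 \right)} = -402254 - \frac{35591}{70} = - \frac{28193371}{70}$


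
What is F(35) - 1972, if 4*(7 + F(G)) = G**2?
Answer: -6691/4 ≈ -1672.8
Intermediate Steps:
F(G) = -7 + G**2/4
F(35) - 1972 = (-7 + (1/4)*35**2) - 1972 = (-7 + (1/4)*1225) - 1972 = (-7 + 1225/4) - 1972 = 1197/4 - 1972 = -6691/4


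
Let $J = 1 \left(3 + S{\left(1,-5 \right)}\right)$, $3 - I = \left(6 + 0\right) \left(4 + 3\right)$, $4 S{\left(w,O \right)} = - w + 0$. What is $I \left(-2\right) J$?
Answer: $\frac{429}{2} \approx 214.5$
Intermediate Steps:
$S{\left(w,O \right)} = - \frac{w}{4}$ ($S{\left(w,O \right)} = \frac{- w + 0}{4} = \frac{\left(-1\right) w}{4} = - \frac{w}{4}$)
$I = -39$ ($I = 3 - \left(6 + 0\right) \left(4 + 3\right) = 3 - 6 \cdot 7 = 3 - 42 = -39$)
$J = \frac{11}{4}$ ($J = 1 \left(3 - \frac{1}{4}\right) = 1 \cdot \frac{11}{4} = \frac{11}{4} \approx 2.75$)
$I \left(-2\right) J = \left(-39\right) \left(-2\right) \frac{11}{4} = 78 \cdot \frac{11}{4} = \frac{429}{2}$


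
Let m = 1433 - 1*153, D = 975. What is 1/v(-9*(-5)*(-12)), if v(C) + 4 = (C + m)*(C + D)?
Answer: 1/321896 ≈ 3.1066e-6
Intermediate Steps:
m = 1280 (m = 1433 - 153 = 1280)
v(C) = -4 + (975 + C)*(1280 + C) (v(C) = -4 + (C + 1280)*(C + 975) = -4 + (1280 + C)*(975 + C) = -4 + (975 + C)*(1280 + C))
1/v(-9*(-5)*(-12)) = 1/(1247996 + (-9*(-5)*(-12))² + 2255*(-9*(-5)*(-12))) = 1/(1247996 + (45*(-12))² + 2255*(45*(-12))) = 1/(1247996 + (-540)² + 2255*(-540)) = 1/(1247996 + 291600 - 1217700) = 1/321896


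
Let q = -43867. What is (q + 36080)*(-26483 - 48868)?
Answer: 586758237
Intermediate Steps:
(q + 36080)*(-26483 - 48868) = (-43867 + 36080)*(-26483 - 48868) = -7787*(-75351) = 586758237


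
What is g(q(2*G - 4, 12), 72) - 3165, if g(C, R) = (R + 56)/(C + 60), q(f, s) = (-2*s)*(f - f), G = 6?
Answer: -47443/15 ≈ -3162.9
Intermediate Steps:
q(f, s) = 0 (q(f, s) = -2*s*0 = 0)
g(C, R) = (56 + R)/(60 + C)
g(q(2*G - 4, 12), 72) - 3165 = (56 + 72)/(60 + 0) - 3165 = 128/60 - 3165 = (1/60)*128 - 3165 = 32/15 - 3165 = -47443/15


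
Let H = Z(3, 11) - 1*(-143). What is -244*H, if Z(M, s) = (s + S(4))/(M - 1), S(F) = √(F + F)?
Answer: -36234 - 244*√2 ≈ -36579.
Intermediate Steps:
S(F) = √2*√F (S(F) = √(2*F) = √2*√F)
Z(M, s) = (s + 2*√2)/(-1 + M) (Z(M, s) = (s + √2*√4)/(M - 1) = (s + √2*2)/(-1 + M) = (s + 2*√2)/(-1 + M))
H = 297/2 + √2 (H = (11 + 2*√2)/(-1 + 3) - 1*(-143) = (11 + 2*√2)/2 + 143 = (11/2 + √2) + 143 = 297/2 + √2 ≈ 149.91)
-244*H = -244*(297/2 + √2) = -36234 - 244*√2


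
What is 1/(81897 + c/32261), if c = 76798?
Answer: 32261/2642155915 ≈ 1.2210e-5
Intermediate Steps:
1/(81897 + c/32261) = 1/(81897 + 76798/32261) = 1/(2642155915/32261) = 32261/2642155915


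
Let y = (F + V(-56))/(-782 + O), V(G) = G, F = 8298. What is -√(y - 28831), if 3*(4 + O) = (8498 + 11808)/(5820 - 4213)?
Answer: -I*√1024261307518645/188450 ≈ -169.83*I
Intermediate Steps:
O = 1022/4821 (O = -4 + ((8498 + 11808)/(5820 - 4213))/3 = -4 + (20306/1607)/3 = -4 + (20306*(1/1607))/3 = -4 + (⅓)*(20306/1607) = -4 + 20306/4821 = 1022/4821 ≈ 0.21199)
y = -19867341/1884500 (y = (8298 - 56)/(-782 + 1022/4821) = 8242/(-3769000/4821) = 8242*(-4821/3769000) = -19867341/1884500 ≈ -10.542)
-√(y - 28831) = -√(-19867341/1884500 - 28831) = -√(-54351886841/1884500) = -I*√1024261307518645/188450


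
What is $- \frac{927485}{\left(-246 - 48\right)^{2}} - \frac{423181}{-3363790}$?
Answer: $- \frac{90684902801}{8551545660} \approx -10.605$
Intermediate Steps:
$- \frac{927485}{\left(-246 - 48\right)^{2}} - \frac{423181}{-3363790} = - \frac{927485}{\left(-294\right)^{2}} - - \frac{24893}{197870} = - \frac{927485}{86436} + \frac{24893}{197870} = - \frac{90684902801}{8551545660}$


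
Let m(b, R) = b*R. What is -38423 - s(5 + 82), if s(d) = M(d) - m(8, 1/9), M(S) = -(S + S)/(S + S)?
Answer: -345790/9 ≈ -38421.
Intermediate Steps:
M(S) = -1 (M(S) = -2*S/(2*S) = -2*S*1/(2*S) = -1*1 = -1)
m(b, R) = R*b
s(d) = -17/9 (s(d) = -1 - 8/9 = -17/9)
-38423 - s(5 + 82) = -38423 - 1*(-17/9) = -38423 + 17/9 = -345790/9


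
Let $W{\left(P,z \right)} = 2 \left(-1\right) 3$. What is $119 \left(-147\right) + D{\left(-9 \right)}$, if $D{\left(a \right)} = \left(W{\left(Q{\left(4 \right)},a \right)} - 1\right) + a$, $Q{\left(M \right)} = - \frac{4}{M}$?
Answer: $-17509$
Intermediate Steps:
$W{\left(P,z \right)} = -6$ ($W{\left(P,z \right)} = \left(-2\right) 3 = -6$)
$D{\left(a \right)} = -7 + a$ ($D{\left(a \right)} = \left(-6 - 1\right) + a = -7 + a$)
$119 \left(-147\right) + D{\left(-9 \right)} = 119 \left(-147\right) - 16 = -17493 - 16 = -17509$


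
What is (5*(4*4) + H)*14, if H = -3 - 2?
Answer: 1050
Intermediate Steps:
H = -5
(5*(4*4) + H)*14 = (5*(4*4) - 5)*14 = (5*16 - 5)*14 = (80 - 5)*14 = 75*14 = 1050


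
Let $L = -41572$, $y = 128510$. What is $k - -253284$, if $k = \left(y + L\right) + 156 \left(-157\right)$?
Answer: $315730$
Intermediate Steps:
$k = 62446$ ($k = \left(128510 - 41572\right) + 156 \left(-157\right) = 86938 - 24492 = 62446$)
$k - -253284 = 62446 - -253284 = 62446 + 253284 = 315730$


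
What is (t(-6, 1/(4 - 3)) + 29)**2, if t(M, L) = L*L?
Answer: 900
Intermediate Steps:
t(M, L) = L**2
(t(-6, 1/(4 - 3)) + 29)**2 = ((1/(4 - 3))**2 + 29)**2 = ((1/1)**2 + 29)**2 = (1**2 + 29)**2 = (1 + 29)**2 = 30**2 = 900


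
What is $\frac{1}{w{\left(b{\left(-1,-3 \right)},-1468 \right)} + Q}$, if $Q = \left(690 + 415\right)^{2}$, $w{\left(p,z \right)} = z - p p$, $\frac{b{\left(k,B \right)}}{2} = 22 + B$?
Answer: $\frac{1}{1218113} \approx 8.2094 \cdot 10^{-7}$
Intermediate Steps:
$b{\left(k,B \right)} = 44 + 2 B$ ($b{\left(k,B \right)} = 2 \left(22 + B\right) = 44 + 2 B$)
$w{\left(p,z \right)} = z - p^{2}$
$Q = 1221025$ ($Q = 1105^{2} = 1221025$)
$\frac{1}{w{\left(b{\left(-1,-3 \right)},-1468 \right)} + Q} = \frac{1}{\left(-1468 - \left(44 + 2 \left(-3\right)\right)^{2}\right) + 1221025} = \frac{1}{\left(-1468 - \left(44 - 6\right)^{2}\right) + 1221025} = \frac{1}{\left(-1468 - 38^{2}\right) + 1221025} = \frac{1}{\left(-1468 - 1444\right) + 1221025} = \frac{1}{-2912 + 1221025} = \frac{1}{1218113}$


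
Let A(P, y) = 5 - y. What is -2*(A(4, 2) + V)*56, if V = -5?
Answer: 224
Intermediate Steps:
-2*(A(4, 2) + V)*56 = -2*((5 - 1*2) - 5)*56 = -2*((5 - 2) - 5)*56 = -2*(3 - 5)*56 = -2*(-2)*56 = 4*56 = 224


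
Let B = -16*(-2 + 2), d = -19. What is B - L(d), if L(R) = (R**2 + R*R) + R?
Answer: -703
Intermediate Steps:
B = 0 (B = -16*0 = -8*0 = 0)
L(R) = R + 2*R**2 (L(R) = (R**2 + R**2) + R = 2*R**2 + R = R + 2*R**2)
B - L(d) = 0 - (-19)*(1 + 2*(-19)) = 0 - (-19)*(1 - 38) = 0 - (-19)*(-37) = 0 - 1*703 = 0 - 703 = -703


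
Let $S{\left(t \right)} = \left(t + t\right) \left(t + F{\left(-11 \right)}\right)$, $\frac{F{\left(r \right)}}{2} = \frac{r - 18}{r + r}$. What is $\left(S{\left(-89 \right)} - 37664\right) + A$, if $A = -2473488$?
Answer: $- \frac{27453572}{11} \approx -2.4958 \cdot 10^{6}$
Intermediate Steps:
$F{\left(r \right)} = \frac{-18 + r}{r}$ ($F{\left(r \right)} = 2 \frac{r - 18}{r + r} = 2 \frac{-18 + r}{2 r} = \frac{-18 + r}{r}$)
$S{\left(t \right)} = 2 t \left(\frac{29}{11} + t\right)$ ($S{\left(t \right)} = \left(t + t\right) \left(t + \frac{-18 - 11}{-11}\right) = 2 t \left(t - - \frac{29}{11}\right) = 2 t \left(t + \frac{29}{11}\right) = 2 t \left(\frac{29}{11} + t\right)$)
$\left(S{\left(-89 \right)} - 37664\right) + A = \left(\frac{2}{11} \left(-89\right) \left(29 + 11 \left(-89\right)\right) - 37664\right) - 2473488 = \left(\frac{2}{11} \left(-89\right) \left(29 - 979\right) - 37664\right) - 2473488 = \left(\frac{2}{11} \left(-89\right) \left(-950\right) - 37664\right) - 2473488 = \left(\frac{169100}{11} - 37664\right) - 2473488 = - \frac{245204}{11} - 2473488 = - \frac{27453572}{11}$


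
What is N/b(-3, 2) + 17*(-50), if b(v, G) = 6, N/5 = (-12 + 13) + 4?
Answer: -5075/6 ≈ -845.83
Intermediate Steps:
N = 25 (N = 5*((-12 + 13) + 4) = 5*(1 + 4) = 5*5 = 25)
N/b(-3, 2) + 17*(-50) = 25/6 + 17*(-50) = 25*(⅙) - 850 = 25/6 - 850 = -5075/6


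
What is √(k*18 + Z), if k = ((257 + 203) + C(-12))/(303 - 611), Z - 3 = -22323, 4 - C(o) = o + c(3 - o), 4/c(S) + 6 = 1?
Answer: 6*I*√92014230/385 ≈ 149.49*I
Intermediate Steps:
c(S) = -⅘ (c(S) = 4/(-6 + 1) = 4/(-5) = 4*(-⅕) = -⅘)
C(o) = 24/5 - o (C(o) = 4 - (o - ⅘) = 4 - (-⅘ + o) = 4 + (⅘ - o) = 24/5 - o)
Z = -22320 (Z = 3 - 22323 = -22320)
k = -596/385 (k = ((257 + 203) + (24/5 - 1*(-12)))/(303 - 611) = (460 + (24/5 + 12))/(-308) = (460 + 84/5)*(-1/308) = (2384/5)*(-1/308) = -596/385 ≈ -1.5481)
√(k*18 + Z) = √(-596/385*18 - 22320) = √(-10728/385 - 22320) = √(-8603928/385) = 6*I*√92014230/385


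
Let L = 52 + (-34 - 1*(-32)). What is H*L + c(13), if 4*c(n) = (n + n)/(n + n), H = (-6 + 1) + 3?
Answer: -399/4 ≈ -99.750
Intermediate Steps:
H = -2 (H = -5 + 3 = -2)
c(n) = ¼ (c(n) = ((n + n)/(n + n))/4 = ((2*n)/((2*n)))/4 = ((2*n)*(1/(2*n)))/4 = (¼)*1 = ¼)
L = 50 (L = 52 + (-34 + 32) = 52 - 2 = 50)
H*L + c(13) = -2*50 + ¼ = -100 + ¼ = -399/4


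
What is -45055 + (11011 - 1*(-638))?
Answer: -33406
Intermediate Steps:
-45055 + (11011 - 1*(-638)) = -45055 + (11011 + 638) = -45055 + 11649 = -33406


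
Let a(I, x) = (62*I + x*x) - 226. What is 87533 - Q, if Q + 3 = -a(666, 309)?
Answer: 224083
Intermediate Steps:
a(I, x) = -226 + x² + 62*I (a(I, x) = (62*I + x²) - 226 = (x² + 62*I) - 226 = -226 + x² + 62*I)
Q = -136550 (Q = -3 - (-226 + 309² + 62*666) = -3 - (-226 + 95481 + 41292) = -3 - 1*136547 = -3 - 136547 = -136550)
87533 - Q = 87533 - 1*(-136550) = 87533 + 136550 = 224083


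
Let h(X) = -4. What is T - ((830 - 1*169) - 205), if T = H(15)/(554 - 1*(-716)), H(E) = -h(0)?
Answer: -289558/635 ≈ -456.00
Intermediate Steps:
H(E) = 4 (H(E) = -1*(-4) = 4)
T = 2/635 (T = 4/(554 - 1*(-716)) = 4/(554 + 716) = 4/1270 = 4*(1/1270) = 2/635 ≈ 0.0031496)
T - ((830 - 1*169) - 205) = 2/635 - ((830 - 1*169) - 205) = 2/635 - ((830 - 169) - 205) = 2/635 - (661 - 205) = 2/635 - 1*456 = 2/635 - 456 = -289558/635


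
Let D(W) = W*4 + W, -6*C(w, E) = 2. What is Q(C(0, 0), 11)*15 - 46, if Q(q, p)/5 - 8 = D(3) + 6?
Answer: 2129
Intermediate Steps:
C(w, E) = -⅓ (C(w, E) = -⅙*2 = -⅓)
D(W) = 5*W (D(W) = 4*W + W = 5*W)
Q(q, p) = 145 (Q(q, p) = 40 + 5*(5*3 + 6) = 40 + 5*(15 + 6) = 40 + 5*21 = 40 + 105 = 145)
Q(C(0, 0), 11)*15 - 46 = 145*15 - 46 = 2175 - 46 = 2129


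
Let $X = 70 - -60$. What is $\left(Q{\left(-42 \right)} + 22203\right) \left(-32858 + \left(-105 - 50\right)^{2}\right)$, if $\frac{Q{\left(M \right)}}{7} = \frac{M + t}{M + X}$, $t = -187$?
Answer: $- \frac{1567665583}{8} \approx -1.9596 \cdot 10^{8}$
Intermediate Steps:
$X = 130$ ($X = 70 + 60 = 130$)
$Q{\left(M \right)} = \frac{7 \left(-187 + M\right)}{130 + M}$ ($Q{\left(M \right)} = 7 \frac{M - 187}{M + 130} = 7 \frac{-187 + M}{130 + M} = \frac{7 \left(-187 + M\right)}{130 + M}$)
$\left(Q{\left(-42 \right)} + 22203\right) \left(-32858 + \left(-105 - 50\right)^{2}\right) = \left(\frac{7 \left(-187 - 42\right)}{130 - 42} + 22203\right) \left(-32858 + \left(-105 - 50\right)^{2}\right) = \left(7 \cdot \frac{1}{88} \left(-229\right) + 22203\right) \left(-32858 + \left(-155\right)^{2}\right) = \left(7 \cdot \frac{1}{88} \left(-229\right) + 22203\right) \left(-32858 + 24025\right) = \left(- \frac{1603}{88} + 22203\right) \left(-8833\right) = \frac{1952261}{88} \left(-8833\right) = - \frac{1567665583}{8}$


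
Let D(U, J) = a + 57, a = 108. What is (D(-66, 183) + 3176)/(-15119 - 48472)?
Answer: -3341/63591 ≈ -0.052539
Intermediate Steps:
D(U, J) = 165 (D(U, J) = 108 + 57 = 165)
(D(-66, 183) + 3176)/(-15119 - 48472) = (165 + 3176)/(-15119 - 48472) = 3341/(-63591) = 3341*(-1/63591) = -3341/63591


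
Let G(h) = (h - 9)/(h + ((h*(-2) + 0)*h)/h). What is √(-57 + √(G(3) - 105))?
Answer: √(-57 + I*√103) ≈ 0.6695 + 7.5795*I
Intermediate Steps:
G(h) = -(-9 + h)/h (G(h) = (-9 + h)/(h + ((-2*h + 0)*h)/h) = (-9 + h)/(h + ((-2*h)*h)/h) = (-9 + h)/(h + (-2*h²)/h) = (-9 + h)/(h - 2*h) = (-9 + h)/((-h)) = (-9 + h)*(-1/h) = -(-9 + h)/h)
√(-57 + √(G(3) - 105)) = √(-57 + √((9 - 1*3)/3 - 105)) = √(-57 + √((9 - 3)/3 - 105)) = √(-57 + √((⅓)*6 - 105)) = √(-57 + √(2 - 105)) = √(-57 + √(-103)) = √(-57 + I*√103)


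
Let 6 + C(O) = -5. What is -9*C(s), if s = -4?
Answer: 99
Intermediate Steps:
C(O) = -11 (C(O) = -6 - 5 = -11)
-9*C(s) = -9*(-11) = 99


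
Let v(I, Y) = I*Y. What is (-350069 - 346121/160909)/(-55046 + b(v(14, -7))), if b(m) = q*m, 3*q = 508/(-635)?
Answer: 422471991315/66398937941 ≈ 6.3626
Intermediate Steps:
q = -4/15 (q = (508/(-635))/3 = (508*(-1/635))/3 = (⅓)*(-⅘) = -4/15 ≈ -0.26667)
b(m) = -4*m/15
(-350069 - 346121/160909)/(-55046 + b(v(14, -7))) = (-350069 - 346121/160909)/(-55046 - 56*(-7)/15) = (-350069 - 346121*1/160909)/(-55046 - 4/15*(-98)) = (-350069 - 346121/160909)/(-55046 + 392/15) = -56329598842/(160909*(-825298/15)) = -56329598842/160909*(-15/825298) = 422471991315/66398937941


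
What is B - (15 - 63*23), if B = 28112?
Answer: 29546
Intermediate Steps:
B - (15 - 63*23) = 28112 - (15 - 63*23) = 28112 - (15 - 1449) = 28112 - 1*(-1434) = 28112 + 1434 = 29546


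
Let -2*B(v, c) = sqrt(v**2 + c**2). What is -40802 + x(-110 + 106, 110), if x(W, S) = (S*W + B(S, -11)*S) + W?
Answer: -41246 - 605*sqrt(101) ≈ -47326.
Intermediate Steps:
B(v, c) = -sqrt(c**2 + v**2)/2 (B(v, c) = -sqrt(v**2 + c**2)/2 = -sqrt(c**2 + v**2)/2)
x(W, S) = W + S*W - S*sqrt(121 + S**2)/2 (x(W, S) = (S*W + (-sqrt((-11)**2 + S**2)/2)*S) + W = (S*W + (-sqrt(121 + S**2)/2)*S) + W = (S*W - S*sqrt(121 + S**2)/2) + W = W + S*W - S*sqrt(121 + S**2)/2)
-40802 + x(-110 + 106, 110) = -40802 + ((-110 + 106) + 110*(-110 + 106) - 1/2*110*sqrt(121 + 110**2)) = -40802 + (-4 + 110*(-4) - 1/2*110*sqrt(121 + 12100)) = -40802 + (-4 - 440 - 1/2*110*sqrt(12221)) = -40802 + (-4 - 440 - 1/2*110*11*sqrt(101)) = -40802 + (-4 - 440 - 605*sqrt(101)) = -40802 + (-444 - 605*sqrt(101)) = -41246 - 605*sqrt(101)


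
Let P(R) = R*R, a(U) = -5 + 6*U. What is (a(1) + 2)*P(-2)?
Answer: 12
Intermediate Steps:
P(R) = R**2
(a(1) + 2)*P(-2) = ((-5 + 6*1) + 2)*(-2)**2 = ((-5 + 6) + 2)*4 = (1 + 2)*4 = 3*4 = 12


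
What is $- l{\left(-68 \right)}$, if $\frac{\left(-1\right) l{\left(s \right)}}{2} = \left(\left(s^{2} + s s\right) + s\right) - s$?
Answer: $18496$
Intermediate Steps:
$l{\left(s \right)} = - 4 s^{2}$ ($l{\left(s \right)} = - 2 \left(\left(\left(s^{2} + s s\right) + s\right) - s\right) = - 2 \left(\left(\left(s^{2} + s^{2}\right) + s\right) - s\right) = - 2 \left(\left(2 s^{2} + s\right) - s\right) = - 2 \left(\left(s + 2 s^{2}\right) - s\right) = - 2 \cdot 2 s^{2} = - 4 s^{2}$)
$- l{\left(-68 \right)} = - \left(-4\right) \left(-68\right)^{2} = - \left(-4\right) 4624 = \left(-1\right) \left(-18496\right) = 18496$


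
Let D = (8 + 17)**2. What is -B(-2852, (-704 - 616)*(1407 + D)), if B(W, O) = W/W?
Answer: -1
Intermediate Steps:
D = 625 (D = 25**2 = 625)
B(W, O) = 1
-B(-2852, (-704 - 616)*(1407 + D)) = -1*1 = -1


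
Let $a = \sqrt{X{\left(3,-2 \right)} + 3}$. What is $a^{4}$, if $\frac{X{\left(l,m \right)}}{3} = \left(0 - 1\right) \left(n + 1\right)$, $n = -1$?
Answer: $9$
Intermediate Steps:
$X{\left(l,m \right)} = 0$ ($X{\left(l,m \right)} = 3 \left(0 - 1\right) \left(-1 + 1\right) = 3 \left(\left(-1\right) 0\right) = 3 \cdot 0 = 0$)
$a = \sqrt{3}$ ($a = \sqrt{0 + 3} = \sqrt{3} \approx 1.732$)
$a^{4} = \left(\sqrt{3}\right)^{4} = 9$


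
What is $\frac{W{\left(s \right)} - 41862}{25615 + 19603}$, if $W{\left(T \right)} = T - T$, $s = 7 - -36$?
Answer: $- \frac{20931}{22609} \approx -0.92578$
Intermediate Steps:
$s = 43$ ($s = 7 + 36 = 43$)
$W{\left(T \right)} = 0$
$\frac{W{\left(s \right)} - 41862}{25615 + 19603} = \frac{0 - 41862}{25615 + 19603} = - \frac{41862}{45218} = \left(-41862\right) \frac{1}{45218} = - \frac{20931}{22609}$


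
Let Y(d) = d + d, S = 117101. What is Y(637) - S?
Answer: -115827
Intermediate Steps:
Y(d) = 2*d
Y(637) - S = 2*637 - 1*117101 = 1274 - 117101 = -115827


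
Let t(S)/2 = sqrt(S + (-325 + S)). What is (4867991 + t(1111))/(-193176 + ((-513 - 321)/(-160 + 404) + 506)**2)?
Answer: 72455178044/884297641 + 29768*sqrt(1897)/884297641 ≈ 81.937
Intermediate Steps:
t(S) = 2*sqrt(-325 + 2*S) (t(S) = 2*sqrt(S + (-325 + S)) = 2*sqrt(-325 + 2*S))
(4867991 + t(1111))/(-193176 + ((-513 - 321)/(-160 + 404) + 506)**2) = (4867991 + 2*sqrt(-325 + 2*1111))/(-193176 + ((-513 - 321)/(-160 + 404) + 506)**2) = (4867991 + 2*sqrt(-325 + 2222))/(-193176 + (-834/244 + 506)**2) = (4867991 + 2*sqrt(1897))/(-193176 + (-834*1/244 + 506)**2) = (4867991 + 2*sqrt(1897))/(-193176 + (-417/122 + 506)**2) = (4867991 + 2*sqrt(1897))/(-193176 + (61315/122)**2) = (4867991 + 2*sqrt(1897))/(-193176 + 3759529225/14884) = (4867991 + 2*sqrt(1897))/(884297641/14884) = (4867991 + 2*sqrt(1897))*(14884/884297641) = 72455178044/884297641 + 29768*sqrt(1897)/884297641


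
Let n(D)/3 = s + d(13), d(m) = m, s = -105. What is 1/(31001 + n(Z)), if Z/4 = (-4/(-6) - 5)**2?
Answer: 1/30725 ≈ 3.2547e-5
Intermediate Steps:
Z = 676/9 (Z = 4*(-4/(-6) - 5)**2 = 4*(-4*(-1/6) - 5)**2 = 4*(2/3 - 5)**2 = 4*(-13/3)**2 = 4*(169/9) = 676/9 ≈ 75.111)
n(D) = -276 (n(D) = 3*(-105 + 13) = 3*(-92) = -276)
1/(31001 + n(Z)) = 1/(31001 - 276) = 1/30725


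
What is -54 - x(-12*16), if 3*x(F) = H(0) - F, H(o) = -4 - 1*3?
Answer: -347/3 ≈ -115.67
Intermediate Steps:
H(o) = -7 (H(o) = -4 - 3 = -7)
x(F) = -7/3 - F/3 (x(F) = (-7 - F)/3 = -7/3 - F/3)
-54 - x(-12*16) = -54 - (-7/3 - (-4)*16) = -54 - (-7/3 - 1/3*(-192)) = -54 - (-7/3 + 64) = -54 - 1*185/3 = -54 - 185/3 = -347/3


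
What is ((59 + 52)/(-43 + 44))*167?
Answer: 18537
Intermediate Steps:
((59 + 52)/(-43 + 44))*167 = (111/1)*167 = (111*1)*167 = 111*167 = 18537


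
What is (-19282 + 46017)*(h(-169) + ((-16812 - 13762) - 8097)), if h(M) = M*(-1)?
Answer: -1029350970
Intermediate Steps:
h(M) = -M
(-19282 + 46017)*(h(-169) + ((-16812 - 13762) - 8097)) = (-19282 + 46017)*(-1*(-169) + ((-16812 - 13762) - 8097)) = 26735*(169 + (-30574 - 8097)) = 26735*(169 - 38671) = 26735*(-38502) = -1029350970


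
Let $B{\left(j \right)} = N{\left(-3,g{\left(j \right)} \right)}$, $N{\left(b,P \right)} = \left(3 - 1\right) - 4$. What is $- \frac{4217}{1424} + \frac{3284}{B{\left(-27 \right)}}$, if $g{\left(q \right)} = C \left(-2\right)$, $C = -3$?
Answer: $- \frac{2342425}{1424} \approx -1645.0$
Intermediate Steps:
$g{\left(q \right)} = 6$ ($g{\left(q \right)} = \left(-3\right) \left(-2\right) = 6$)
$N{\left(b,P \right)} = -2$ ($N{\left(b,P \right)} = 2 - 4 = -2$)
$B{\left(j \right)} = -2$
$- \frac{4217}{1424} + \frac{3284}{B{\left(-27 \right)}} = - \frac{4217}{1424} + \frac{3284}{-2} = \left(-4217\right) \frac{1}{1424} + 3284 \left(- \frac{1}{2}\right) = - \frac{4217}{1424} - 1642 = - \frac{2342425}{1424}$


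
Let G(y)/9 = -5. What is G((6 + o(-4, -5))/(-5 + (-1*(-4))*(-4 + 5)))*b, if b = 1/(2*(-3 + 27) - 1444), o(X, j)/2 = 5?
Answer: 45/1396 ≈ 0.032235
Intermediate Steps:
o(X, j) = 10 (o(X, j) = 2*5 = 10)
G(y) = -45 (G(y) = 9*(-5) = -45)
b = -1/1396 (b = 1/(2*24 - 1444) = 1/(48 - 1444) = 1/(-1396) = -1/1396 ≈ -0.00071633)
G((6 + o(-4, -5))/(-5 + (-1*(-4))*(-4 + 5)))*b = -45*(-1/1396) = 45/1396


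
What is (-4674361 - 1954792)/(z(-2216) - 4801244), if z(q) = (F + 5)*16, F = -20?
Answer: 6629153/4801484 ≈ 1.3806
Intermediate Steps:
z(q) = -240 (z(q) = (-20 + 5)*16 = -15*16 = -240)
(-4674361 - 1954792)/(z(-2216) - 4801244) = (-4674361 - 1954792)/(-240 - 4801244) = -6629153/(-4801484) = -6629153*(-1/4801484) = 6629153/4801484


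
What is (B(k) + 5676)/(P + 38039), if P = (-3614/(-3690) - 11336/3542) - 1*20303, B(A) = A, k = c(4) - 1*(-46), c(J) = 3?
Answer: 18706408875/57945034057 ≈ 0.32283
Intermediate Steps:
k = 49 (k = 3 - 1*(-46) = 3 + 46 = 49)
P = -66347208248/3267495 (P = (-3614*(-1/3690) - 11336*1/3542) - 20303 = (1807/1845 - 5668/1771) - 20303 = -7257263/3267495 - 20303 = -66347208248/3267495 ≈ -20305.)
(B(k) + 5676)/(P + 38039) = (49 + 5676)/(-66347208248/3267495 + 38039) = 5725/(57945034057/3267495) = 5725*(3267495/57945034057) = 18706408875/57945034057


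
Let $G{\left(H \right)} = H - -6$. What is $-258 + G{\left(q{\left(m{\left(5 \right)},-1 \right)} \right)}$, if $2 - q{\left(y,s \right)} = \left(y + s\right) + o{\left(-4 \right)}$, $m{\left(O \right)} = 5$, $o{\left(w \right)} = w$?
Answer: $-250$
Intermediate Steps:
$q{\left(y,s \right)} = 6 - s - y$ ($q{\left(y,s \right)} = 2 - \left(\left(y + s\right) - 4\right) = 2 - \left(\left(s + y\right) - 4\right) = 2 - \left(-4 + s + y\right) = 6 - s - y$)
$G{\left(H \right)} = 6 + H$ ($G{\left(H \right)} = H + 6 = 6 + H$)
$-258 + G{\left(q{\left(m{\left(5 \right)},-1 \right)} \right)} = -258 + \left(6 - -2\right) = -258 + \left(6 + \left(6 + 1 - 5\right)\right) = -258 + \left(6 + 2\right) = -258 + 8 = -250$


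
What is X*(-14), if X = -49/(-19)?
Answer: -686/19 ≈ -36.105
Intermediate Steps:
X = 49/19 (X = -49*(-1/19) = 49/19 ≈ 2.5789)
X*(-14) = (49/19)*(-14) = -686/19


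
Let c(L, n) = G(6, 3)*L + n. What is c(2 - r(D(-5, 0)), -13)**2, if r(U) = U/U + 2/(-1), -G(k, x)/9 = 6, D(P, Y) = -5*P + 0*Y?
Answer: 30625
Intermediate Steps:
D(P, Y) = -5*P (D(P, Y) = -5*P + 0 = -5*P)
G(k, x) = -54 (G(k, x) = -9*6 = -54)
r(U) = -1 (r(U) = 1 + 2*(-1) = 1 - 2 = -1)
c(L, n) = n - 54*L (c(L, n) = -54*L + n = n - 54*L)
c(2 - r(D(-5, 0)), -13)**2 = (-13 - 54*(2 - 1*(-1)))**2 = (-13 - 54*(2 + 1))**2 = (-13 - 54*3)**2 = (-13 - 162)**2 = (-175)**2 = 30625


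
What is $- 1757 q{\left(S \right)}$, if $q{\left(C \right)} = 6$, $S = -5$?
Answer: $-10542$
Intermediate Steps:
$- 1757 q{\left(S \right)} = \left(-1757\right) 6 = -10542$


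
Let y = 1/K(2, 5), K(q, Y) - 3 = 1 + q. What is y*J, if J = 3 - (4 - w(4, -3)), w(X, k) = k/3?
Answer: -⅓ ≈ -0.33333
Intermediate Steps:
K(q, Y) = 4 + q (K(q, Y) = 3 + (1 + q) = 4 + q)
w(X, k) = k/3 (w(X, k) = k*(⅓) = k/3)
J = -2 (J = 3 - (4 - (-3)/3) = 3 - (4 - 1*(-1)) = 3 - (4 + 1) = 3 - 1*5 = 3 - 5 = -2)
y = ⅙ (y = 1/(4 + 2) = 1/6 = ⅙ ≈ 0.16667)
y*J = (⅙)*(-2) = -⅓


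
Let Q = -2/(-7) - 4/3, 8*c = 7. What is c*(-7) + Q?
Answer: -1205/168 ≈ -7.1726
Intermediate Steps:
c = 7/8 (c = (1/8)*7 = 7/8 ≈ 0.87500)
Q = -22/21 (Q = -2*(-1/7) - 4*1/3 = 2/7 - 4/3 = -22/21 ≈ -1.0476)
c*(-7) + Q = (7/8)*(-7) - 22/21 = -49/8 - 22/21 = -1205/168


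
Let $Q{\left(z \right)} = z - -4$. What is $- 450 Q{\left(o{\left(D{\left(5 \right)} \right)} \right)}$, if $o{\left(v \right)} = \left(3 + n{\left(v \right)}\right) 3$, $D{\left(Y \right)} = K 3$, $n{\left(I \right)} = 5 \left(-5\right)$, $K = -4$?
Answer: $27900$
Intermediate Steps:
$n{\left(I \right)} = -25$
$D{\left(Y \right)} = -12$ ($D{\left(Y \right)} = \left(-4\right) 3 = -12$)
$o{\left(v \right)} = -66$ ($o{\left(v \right)} = \left(3 - 25\right) 3 = \left(-22\right) 3 = -66$)
$Q{\left(z \right)} = 4 + z$ ($Q{\left(z \right)} = z + 4 = 4 + z$)
$- 450 Q{\left(o{\left(D{\left(5 \right)} \right)} \right)} = - 450 \left(4 - 66\right) = \left(-450\right) \left(-62\right) = 27900$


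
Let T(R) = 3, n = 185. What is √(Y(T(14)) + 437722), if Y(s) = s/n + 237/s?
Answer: 2*√3745934945/185 ≈ 661.67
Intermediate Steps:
Y(s) = 237/s + s/185 (Y(s) = s/185 + 237/s = 237/s + s/185)
√(Y(T(14)) + 437722) = √((237/3 + (1/185)*3) + 437722) = √((237*(⅓) + 3/185) + 437722) = √((79 + 3/185) + 437722) = √(14618/185 + 437722) = √(80993188/185) = 2*√3745934945/185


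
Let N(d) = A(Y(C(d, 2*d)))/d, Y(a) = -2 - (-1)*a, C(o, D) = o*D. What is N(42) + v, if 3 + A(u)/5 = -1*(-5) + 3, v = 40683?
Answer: 1708711/42 ≈ 40684.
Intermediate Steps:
C(o, D) = D*o
Y(a) = -2 + a
A(u) = 25 (A(u) = -15 + 5*(-1*(-5) + 3) = -15 + 5*(5 + 3) = -15 + 5*8 = -15 + 40 = 25)
N(d) = 25/d
N(42) + v = 25/42 + 40683 = 1708711/42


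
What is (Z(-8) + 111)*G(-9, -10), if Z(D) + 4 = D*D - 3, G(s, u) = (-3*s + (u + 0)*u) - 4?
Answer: 20664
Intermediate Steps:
G(s, u) = -4 + u² - 3*s (G(s, u) = (-3*s + u*u) - 4 = (-3*s + u²) - 4 = (u² - 3*s) - 4 = -4 + u² - 3*s)
Z(D) = -7 + D² (Z(D) = -4 + (D*D - 3) = -4 + (D² - 3) = -4 + (-3 + D²) = -7 + D²)
(Z(-8) + 111)*G(-9, -10) = ((-7 + (-8)²) + 111)*(-4 + (-10)² - 3*(-9)) = ((-7 + 64) + 111)*(-4 + 100 + 27) = (57 + 111)*123 = 168*123 = 20664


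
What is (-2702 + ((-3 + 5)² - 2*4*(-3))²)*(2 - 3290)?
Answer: 6306384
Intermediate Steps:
(-2702 + ((-3 + 5)² - 2*4*(-3))²)*(2 - 3290) = (-2702 + (2² - 8*(-3))²)*(-3288) = (-2702 + (4 + 24)²)*(-3288) = (-2702 + 28²)*(-3288) = (-2702 + 784)*(-3288) = -1918*(-3288) = 6306384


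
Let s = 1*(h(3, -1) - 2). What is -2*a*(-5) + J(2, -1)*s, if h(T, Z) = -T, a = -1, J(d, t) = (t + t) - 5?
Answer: 25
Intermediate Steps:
J(d, t) = -5 + 2*t (J(d, t) = 2*t - 5 = -5 + 2*t)
s = -5 (s = 1*(-1*3 - 2) = 1*(-3 - 2) = 1*(-5) = -5)
-2*a*(-5) + J(2, -1)*s = -2*(-1)*(-5) + (-5 + 2*(-1))*(-5) = 2*(-5) + (-5 - 2)*(-5) = -10 - 7*(-5) = -10 + 35 = 25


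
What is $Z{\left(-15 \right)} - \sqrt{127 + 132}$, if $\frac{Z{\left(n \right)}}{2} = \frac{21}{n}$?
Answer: $- \frac{14}{5} - \sqrt{259} \approx -18.893$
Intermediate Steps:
$Z{\left(n \right)} = \frac{42}{n}$ ($Z{\left(n \right)} = 2 \frac{21}{n} = \frac{42}{n}$)
$Z{\left(-15 \right)} - \sqrt{127 + 132} = \frac{42}{-15} - \sqrt{127 + 132} = 42 \left(- \frac{1}{15}\right) - \sqrt{259} = - \frac{14}{5} - \sqrt{259}$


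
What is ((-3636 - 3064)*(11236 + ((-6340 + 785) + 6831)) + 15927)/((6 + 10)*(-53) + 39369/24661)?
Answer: 2066948718653/20873159 ≈ 99024.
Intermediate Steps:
((-3636 - 3064)*(11236 + ((-6340 + 785) + 6831)) + 15927)/((6 + 10)*(-53) + 39369/24661) = (-6700*(11236 + (-5555 + 6831)) + 15927)/(16*(-53) + 39369*(1/24661)) = (-6700*(11236 + 1276) + 15927)/(-848 + 39369/24661) = (-6700*12512 + 15927)/(-20873159/24661) = (-83830400 + 15927)*(-24661/20873159) = -83814473*(-24661/20873159) = 2066948718653/20873159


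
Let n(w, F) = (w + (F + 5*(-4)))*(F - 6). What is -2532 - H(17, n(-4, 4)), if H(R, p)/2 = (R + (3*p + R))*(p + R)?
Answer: -20088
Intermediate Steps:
n(w, F) = (-6 + F)*(-20 + F + w) (n(w, F) = (w + (F - 20))*(-6 + F) = (w + (-20 + F))*(-6 + F) = (-20 + F + w)*(-6 + F) = (-6 + F)*(-20 + F + w))
H(R, p) = 2*(R + p)*(2*R + 3*p) (H(R, p) = 2*((R + (3*p + R))*(p + R)) = 2*((R + (R + 3*p))*(R + p)) = 2*((2*R + 3*p)*(R + p)) = 2*((R + p)*(2*R + 3*p)) = 2*(R + p)*(2*R + 3*p))
-2532 - H(17, n(-4, 4)) = -2532 - (4*17² + 6*(120 + 4² - 26*4 - 6*(-4) + 4*(-4))² + 10*17*(120 + 4² - 26*4 - 6*(-4) + 4*(-4))) = -2532 - (4*289 + 6*(120 + 16 - 104 + 24 - 16)² + 10*17*(120 + 16 - 104 + 24 - 16)) = -2532 - (1156 + 6*40² + 10*17*40) = -2532 - (1156 + 6*1600 + 6800) = -2532 - (1156 + 9600 + 6800) = -2532 - 1*17556 = -2532 - 17556 = -20088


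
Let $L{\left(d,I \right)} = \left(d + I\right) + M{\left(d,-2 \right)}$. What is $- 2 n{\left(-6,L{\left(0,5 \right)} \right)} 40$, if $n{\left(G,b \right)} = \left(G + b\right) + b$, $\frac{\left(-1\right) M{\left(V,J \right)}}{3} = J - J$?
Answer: $-320$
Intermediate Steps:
$M{\left(V,J \right)} = 0$ ($M{\left(V,J \right)} = - 3 \left(J - J\right) = \left(-3\right) 0 = 0$)
$L{\left(d,I \right)} = I + d$ ($L{\left(d,I \right)} = \left(d + I\right) + 0 = \left(I + d\right) + 0 = I + d$)
$n{\left(G,b \right)} = G + 2 b$
$- 2 n{\left(-6,L{\left(0,5 \right)} \right)} 40 = - 2 \left(-6 + 2 \left(5 + 0\right)\right) 40 = - 2 \left(-6 + 2 \cdot 5\right) 40 = - 2 \left(-6 + 10\right) 40 = \left(-2\right) 4 \cdot 40 = \left(-8\right) 40 = -320$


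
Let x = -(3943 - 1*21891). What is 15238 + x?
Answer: 33186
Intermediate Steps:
x = 17948 (x = -(3943 - 21891) = -1*(-17948) = 17948)
15238 + x = 15238 + 17948 = 33186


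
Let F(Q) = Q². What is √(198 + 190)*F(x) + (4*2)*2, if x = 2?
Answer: 16 + 8*√97 ≈ 94.791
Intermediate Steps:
√(198 + 190)*F(x) + (4*2)*2 = √(198 + 190)*2² + (4*2)*2 = √388*4 + 8*2 = (2*√97)*4 + 16 = 8*√97 + 16 = 16 + 8*√97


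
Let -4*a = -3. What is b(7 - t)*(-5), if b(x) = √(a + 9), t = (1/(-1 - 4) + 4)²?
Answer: -5*√39/2 ≈ -15.612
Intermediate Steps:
a = ¾ (a = -¼*(-3) = ¾ ≈ 0.75000)
t = 361/25 (t = (1/(-5) + 4)² = (-⅕ + 4)² = (19/5)² = 361/25 ≈ 14.440)
b(x) = √39/2 (b(x) = √(¾ + 9) = √(39/4) = √39/2)
b(7 - t)*(-5) = (√39/2)*(-5) = -5*√39/2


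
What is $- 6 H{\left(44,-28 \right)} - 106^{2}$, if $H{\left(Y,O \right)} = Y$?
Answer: $-11500$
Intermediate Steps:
$- 6 H{\left(44,-28 \right)} - 106^{2} = \left(-6\right) 44 - 106^{2} = -264 - 11236 = -11500$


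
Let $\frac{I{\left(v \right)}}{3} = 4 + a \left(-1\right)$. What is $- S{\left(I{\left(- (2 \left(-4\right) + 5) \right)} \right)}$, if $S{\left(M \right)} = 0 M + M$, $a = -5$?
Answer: $-27$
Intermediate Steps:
$I{\left(v \right)} = 27$ ($I{\left(v \right)} = 3 \left(4 - -5\right) = 3 \left(4 + 5\right) = 3 \cdot 9 = 27$)
$S{\left(M \right)} = M$ ($S{\left(M \right)} = 0 + M = M$)
$- S{\left(I{\left(- (2 \left(-4\right) + 5) \right)} \right)} = \left(-1\right) 27 = -27$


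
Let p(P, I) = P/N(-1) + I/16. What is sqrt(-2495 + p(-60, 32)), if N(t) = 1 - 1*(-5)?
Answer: I*sqrt(2503) ≈ 50.03*I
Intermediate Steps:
N(t) = 6 (N(t) = 1 + 5 = 6)
p(P, I) = P/6 + I/16
sqrt(-2495 + p(-60, 32)) = sqrt(-2495 + ((1/6)*(-60) + (1/16)*32)) = sqrt(-2495 + (-10 + 2)) = sqrt(-2495 - 8) = sqrt(-2503) = I*sqrt(2503)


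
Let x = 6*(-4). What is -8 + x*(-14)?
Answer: 328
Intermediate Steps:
x = -24
-8 + x*(-14) = -8 - 24*(-14) = -8 + 336 = 328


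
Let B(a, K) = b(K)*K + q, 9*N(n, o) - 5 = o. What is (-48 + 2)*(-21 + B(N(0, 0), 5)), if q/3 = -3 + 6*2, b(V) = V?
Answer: -1426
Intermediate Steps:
N(n, o) = 5/9 + o/9
q = 27 (q = 3*(-3 + 6*2) = 3*(-3 + 12) = 3*9 = 27)
B(a, K) = 27 + K² (B(a, K) = K*K + 27 = K² + 27 = 27 + K²)
(-48 + 2)*(-21 + B(N(0, 0), 5)) = (-48 + 2)*(-21 + (27 + 5²)) = -46*(-21 + (27 + 25)) = -46*(-21 + 52) = -46*31 = -1426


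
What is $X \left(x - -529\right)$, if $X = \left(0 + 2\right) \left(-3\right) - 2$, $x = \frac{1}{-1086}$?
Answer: $- \frac{2297972}{543} \approx -4232.0$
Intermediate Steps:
$x = - \frac{1}{1086} \approx -0.00092081$
$X = -8$ ($X = 2 \left(-3\right) - 2 = -6 - 2 = -8$)
$X \left(x - -529\right) = - 8 \left(- \frac{1}{1086} - -529\right) = - 8 \left(- \frac{1}{1086} + \left(-203 + 732\right)\right) = - 8 \left(- \frac{1}{1086} + 529\right) = \left(-8\right) \frac{574493}{1086} = - \frac{2297972}{543}$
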